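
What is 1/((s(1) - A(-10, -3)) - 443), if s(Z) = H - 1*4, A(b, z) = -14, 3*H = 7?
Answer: -3/1292 ≈ -0.0023220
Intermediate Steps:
H = 7/3 (H = (1/3)*7 = 7/3 ≈ 2.3333)
s(Z) = -5/3 (s(Z) = 7/3 - 1*4 = 7/3 - 4 = -5/3)
1/((s(1) - A(-10, -3)) - 443) = 1/((-5/3 - 1*(-14)) - 443) = 1/((-5/3 + 14) - 443) = 1/(37/3 - 443) = 1/(-1292/3) = -3/1292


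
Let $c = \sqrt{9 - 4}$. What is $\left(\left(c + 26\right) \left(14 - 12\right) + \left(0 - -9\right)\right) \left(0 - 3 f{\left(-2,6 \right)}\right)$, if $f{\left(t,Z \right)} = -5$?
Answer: $915 + 30 \sqrt{5} \approx 982.08$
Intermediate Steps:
$c = \sqrt{5} \approx 2.2361$
$\left(\left(c + 26\right) \left(14 - 12\right) + \left(0 - -9\right)\right) \left(0 - 3 f{\left(-2,6 \right)}\right) = \left(\left(\sqrt{5} + 26\right) \left(14 - 12\right) + \left(0 - -9\right)\right) \left(0 - -15\right) = \left(\left(26 + \sqrt{5}\right) 2 + \left(0 + 9\right)\right) \left(0 + 15\right) = \left(\left(52 + 2 \sqrt{5}\right) + 9\right) 15 = \left(61 + 2 \sqrt{5}\right) 15 = 915 + 30 \sqrt{5}$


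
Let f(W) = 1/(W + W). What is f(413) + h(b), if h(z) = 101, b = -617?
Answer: 83427/826 ≈ 101.00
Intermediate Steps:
f(W) = 1/(2*W)
f(413) + h(b) = (1/2)/413 + 101 = (1/2)*(1/413) + 101 = 1/826 + 101 = 83427/826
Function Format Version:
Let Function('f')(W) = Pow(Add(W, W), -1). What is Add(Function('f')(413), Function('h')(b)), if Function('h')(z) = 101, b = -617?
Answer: Rational(83427, 826) ≈ 101.00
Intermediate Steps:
Function('f')(W) = Mul(Rational(1, 2), Pow(W, -1)) (Function('f')(W) = Pow(Mul(2, W), -1) = Mul(Rational(1, 2), Pow(W, -1)))
Add(Function('f')(413), Function('h')(b)) = Add(Mul(Rational(1, 2), Pow(413, -1)), 101) = Add(Mul(Rational(1, 2), Rational(1, 413)), 101) = Add(Rational(1, 826), 101) = Rational(83427, 826)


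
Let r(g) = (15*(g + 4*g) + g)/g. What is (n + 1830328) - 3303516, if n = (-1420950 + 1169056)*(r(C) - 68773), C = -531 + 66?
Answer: 17302888930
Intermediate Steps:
C = -465
r(g) = 76 (r(g) = (15*(5*g) + g)/g = (75*g + g)/g = (76*g)/g = 76)
n = 17304362118 (n = (-1420950 + 1169056)*(76 - 68773) = -251894*(-68697) = 17304362118)
(n + 1830328) - 3303516 = (17304362118 + 1830328) - 3303516 = 17306192446 - 3303516 = 17302888930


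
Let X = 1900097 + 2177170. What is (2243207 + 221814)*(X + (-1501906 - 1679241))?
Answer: 2208954618520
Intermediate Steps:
X = 4077267
(2243207 + 221814)*(X + (-1501906 - 1679241)) = (2243207 + 221814)*(4077267 + (-1501906 - 1679241)) = 2465021*(4077267 - 3181147) = 2465021*896120 = 2208954618520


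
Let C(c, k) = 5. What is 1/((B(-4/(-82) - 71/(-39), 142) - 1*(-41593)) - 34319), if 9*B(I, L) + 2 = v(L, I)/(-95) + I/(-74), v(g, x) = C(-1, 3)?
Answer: 20233746/147175596899 ≈ 0.00013748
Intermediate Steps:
v(g, x) = 5
B(I, L) = -13/57 - I/666 (B(I, L) = -2/9 + (5/(-95) + I/(-74))/9 = -2/9 + (5*(-1/95) + I*(-1/74))/9 = -2/9 + (-1/19 - I/74)/9 = -2/9 + (-1/171 - I/666) = -13/57 - I/666)
1/((B(-4/(-82) - 71/(-39), 142) - 1*(-41593)) - 34319) = 1/(((-13/57 - (-4/(-82) - 71/(-39))/666) - 1*(-41593)) - 34319) = 1/(((-13/57 - (-4*(-1/82) - 71*(-1/39))/666) + 41593) - 34319) = 1/(((-13/57 - (2/41 + 71/39)/666) + 41593) - 34319) = 1/(((-13/57 - 1/666*2989/1599) + 41593) - 34319) = 1/(((-13/57 - 2989/1064934) + 41593) - 34319) = 1/((-4671505/20233746 + 41593) - 34319) = 1/(841577525873/20233746 - 34319) = 1/(147175596899/20233746) = 20233746/147175596899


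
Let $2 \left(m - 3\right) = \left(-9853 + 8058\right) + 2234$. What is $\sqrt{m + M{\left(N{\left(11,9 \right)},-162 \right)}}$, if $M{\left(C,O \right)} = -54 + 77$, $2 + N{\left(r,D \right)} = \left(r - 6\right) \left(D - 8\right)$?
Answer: $\frac{\sqrt{982}}{2} \approx 15.668$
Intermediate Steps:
$N{\left(r,D \right)} = -2 + \left(-8 + D\right) \left(-6 + r\right)$ ($N{\left(r,D \right)} = -2 + \left(r - 6\right) \left(D - 8\right) = -2 + \left(-6 + r\right) \left(-8 + D\right) = -2 + \left(-8 + D\right) \left(-6 + r\right)$)
$M{\left(C,O \right)} = 23$
$m = \frac{445}{2}$ ($m = 3 + \frac{\left(-9853 + 8058\right) + 2234}{2} = 3 + \frac{-1795 + 2234}{2} = 3 + \frac{1}{2} \cdot 439 = 3 + \frac{439}{2} = \frac{445}{2} \approx 222.5$)
$\sqrt{m + M{\left(N{\left(11,9 \right)},-162 \right)}} = \sqrt{\frac{445}{2} + 23} = \sqrt{\frac{491}{2}} = \frac{\sqrt{982}}{2}$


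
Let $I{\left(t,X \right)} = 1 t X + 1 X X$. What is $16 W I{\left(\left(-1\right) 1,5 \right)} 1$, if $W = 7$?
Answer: $2240$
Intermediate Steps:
$I{\left(t,X \right)} = X^{2} + X t$ ($I{\left(t,X \right)} = t X + X X = X t + X^{2} = X^{2} + X t$)
$16 W I{\left(\left(-1\right) 1,5 \right)} 1 = 16 \cdot 7 \cdot 5 \left(5 - 1\right) 1 = 112 \cdot 5 \left(5 - 1\right) 1 = 112 \cdot 5 \cdot 4 \cdot 1 = 112 \cdot 20 \cdot 1 = 112 \cdot 20 = 2240$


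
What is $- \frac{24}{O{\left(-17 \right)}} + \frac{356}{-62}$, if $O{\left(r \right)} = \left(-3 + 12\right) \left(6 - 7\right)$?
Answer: $- \frac{286}{93} \approx -3.0753$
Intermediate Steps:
$O{\left(r \right)} = -9$ ($O{\left(r \right)} = 9 \left(-1\right) = -9$)
$- \frac{24}{O{\left(-17 \right)}} + \frac{356}{-62} = - \frac{24}{-9} + \frac{356}{-62} = \left(-24\right) \left(- \frac{1}{9}\right) + 356 \left(- \frac{1}{62}\right) = \frac{8}{3} - \frac{178}{31} = - \frac{286}{93}$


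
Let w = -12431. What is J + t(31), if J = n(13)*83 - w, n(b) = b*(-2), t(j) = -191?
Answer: 10082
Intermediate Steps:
n(b) = -2*b
J = 10273 (J = -2*13*83 - 1*(-12431) = -26*83 + 12431 = -2158 + 12431 = 10273)
J + t(31) = 10273 - 191 = 10082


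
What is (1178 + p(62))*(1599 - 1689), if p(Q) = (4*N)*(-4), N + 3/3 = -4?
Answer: -113220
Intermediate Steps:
N = -5 (N = -1 - 4 = -5)
p(Q) = 80 (p(Q) = (4*(-5))*(-4) = -20*(-4) = 80)
(1178 + p(62))*(1599 - 1689) = (1178 + 80)*(1599 - 1689) = 1258*(-90) = -113220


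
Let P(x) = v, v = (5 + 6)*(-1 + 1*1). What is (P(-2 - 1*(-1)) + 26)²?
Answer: 676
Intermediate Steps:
v = 0 (v = 11*(-1 + 1) = 11*0 = 0)
P(x) = 0
(P(-2 - 1*(-1)) + 26)² = (0 + 26)² = 26² = 676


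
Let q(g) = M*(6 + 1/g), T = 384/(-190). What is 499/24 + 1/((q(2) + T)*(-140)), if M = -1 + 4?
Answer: 3866675/185976 ≈ 20.791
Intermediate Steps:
M = 3
T = -192/95 (T = 384*(-1/190) = -192/95 ≈ -2.0211)
q(g) = 18 + 3/g (q(g) = 3*(6 + 1/g) = 18 + 3/g)
499/24 + 1/((q(2) + T)*(-140)) = 499/24 + 1/(((18 + 3/2) - 192/95)*(-140)) = 499*(1/24) - 1/140/((18 + 3*(½)) - 192/95) = 499/24 - 1/140/((18 + 3/2) - 192/95) = 499/24 - 1/140/(39/2 - 192/95) = 499/24 - 1/140/(3321/190) = 499/24 + (190/3321)*(-1/140) = 499/24 - 19/46494 = 3866675/185976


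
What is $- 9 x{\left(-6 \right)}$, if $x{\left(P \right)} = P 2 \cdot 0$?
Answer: $0$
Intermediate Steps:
$x{\left(P \right)} = 0$ ($x{\left(P \right)} = 2 P 0 = 0$)
$- 9 x{\left(-6 \right)} = \left(-9\right) 0 = 0$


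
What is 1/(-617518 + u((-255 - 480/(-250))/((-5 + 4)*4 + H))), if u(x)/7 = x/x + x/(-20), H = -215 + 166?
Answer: -26500/16364085789 ≈ -1.6194e-6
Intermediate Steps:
H = -49
u(x) = 7 - 7*x/20 (u(x) = 7*(x/x + x/(-20)) = 7*(1 + x*(-1/20)) = 7*(1 - x/20) = 7 - 7*x/20)
1/(-617518 + u((-255 - 480/(-250))/((-5 + 4)*4 + H))) = 1/(-617518 + (7 - 7*(-255 - 480/(-250))/(20*((-5 + 4)*4 - 49)))) = 1/(-617518 + (7 - 7*(-255 - 480*(-1/250))/(20*(-1*4 - 49)))) = 1/(-617518 + (7 - 7*(-255 + 48/25)/(20*(-4 - 49)))) = 1/(-617518 + (7 - (-44289)/(500*(-53)))) = 1/(-617518 + (7 - (-44289)*(-1)/(500*53))) = 1/(-617518 + (7 - 7/20*6327/1325)) = 1/(-617518 + (7 - 44289/26500)) = 1/(-617518 + 141211/26500) = 1/(-16364085789/26500) = -26500/16364085789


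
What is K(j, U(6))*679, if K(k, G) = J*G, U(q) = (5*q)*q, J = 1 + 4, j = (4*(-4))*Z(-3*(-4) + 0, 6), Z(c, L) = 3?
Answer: 611100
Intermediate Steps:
j = -48 (j = (4*(-4))*3 = -16*3 = -48)
J = 5
U(q) = 5*q**2
K(k, G) = 5*G
K(j, U(6))*679 = (5*(5*6**2))*679 = (5*(5*36))*679 = (5*180)*679 = 900*679 = 611100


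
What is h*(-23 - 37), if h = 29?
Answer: -1740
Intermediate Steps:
h*(-23 - 37) = 29*(-23 - 37) = 29*(-60) = -1740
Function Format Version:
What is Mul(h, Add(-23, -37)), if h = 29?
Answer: -1740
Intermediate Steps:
Mul(h, Add(-23, -37)) = Mul(29, Add(-23, -37)) = Mul(29, -60) = -1740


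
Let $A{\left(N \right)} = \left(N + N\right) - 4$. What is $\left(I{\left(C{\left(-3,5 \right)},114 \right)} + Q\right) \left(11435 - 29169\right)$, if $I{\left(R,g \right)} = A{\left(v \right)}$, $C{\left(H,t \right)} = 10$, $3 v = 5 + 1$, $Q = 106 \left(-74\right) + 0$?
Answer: $139105496$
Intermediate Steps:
$Q = -7844$ ($Q = -7844 + 0 = -7844$)
$v = 2$ ($v = \frac{5 + 1}{3} = \frac{1}{3} \cdot 6 = 2$)
$A{\left(N \right)} = -4 + 2 N$ ($A{\left(N \right)} = 2 N - 4 = -4 + 2 N$)
$I{\left(R,g \right)} = 0$ ($I{\left(R,g \right)} = -4 + 2 \cdot 2 = -4 + 4 = 0$)
$\left(I{\left(C{\left(-3,5 \right)},114 \right)} + Q\right) \left(11435 - 29169\right) = \left(0 - 7844\right) \left(11435 - 29169\right) = \left(-7844\right) \left(-17734\right) = 139105496$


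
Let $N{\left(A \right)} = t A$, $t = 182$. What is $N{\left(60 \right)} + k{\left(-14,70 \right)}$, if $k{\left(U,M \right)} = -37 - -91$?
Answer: $10974$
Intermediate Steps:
$k{\left(U,M \right)} = 54$ ($k{\left(U,M \right)} = -37 + 91 = 54$)
$N{\left(A \right)} = 182 A$
$N{\left(60 \right)} + k{\left(-14,70 \right)} = 182 \cdot 60 + 54 = 10920 + 54 = 10974$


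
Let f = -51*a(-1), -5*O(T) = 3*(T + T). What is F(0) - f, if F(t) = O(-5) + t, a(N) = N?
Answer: -45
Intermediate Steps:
O(T) = -6*T/5 (O(T) = -3*(T + T)/5 = -3*2*T/5 = -6*T/5)
F(t) = 6 + t (F(t) = -6/5*(-5) + t = 6 + t)
f = 51 (f = -51*(-1) = 51)
F(0) - f = (6 + 0) - 1*51 = 6 - 51 = -45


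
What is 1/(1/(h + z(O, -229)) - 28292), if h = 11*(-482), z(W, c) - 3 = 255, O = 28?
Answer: -5044/142704849 ≈ -3.5346e-5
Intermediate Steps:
z(W, c) = 258 (z(W, c) = 3 + 255 = 258)
h = -5302
1/(1/(h + z(O, -229)) - 28292) = 1/(1/(-5302 + 258) - 28292) = 1/(1/(-5044) - 28292) = 1/(-1/5044 - 28292) = 1/(-142704849/5044) = -5044/142704849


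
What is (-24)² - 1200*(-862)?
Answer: 1034976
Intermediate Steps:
(-24)² - 1200*(-862) = 576 + 1034400 = 1034976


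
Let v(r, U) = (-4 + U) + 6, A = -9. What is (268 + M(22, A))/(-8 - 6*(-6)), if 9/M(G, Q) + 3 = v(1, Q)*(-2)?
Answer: 2957/308 ≈ 9.6006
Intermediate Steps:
v(r, U) = 2 + U
M(G, Q) = 9/(-7 - 2*Q) (M(G, Q) = 9/(-3 + (2 + Q)*(-2)) = 9/(-3 + (-4 - 2*Q)) = 9/(-7 - 2*Q))
(268 + M(22, A))/(-8 - 6*(-6)) = (268 - 9/(7 + 2*(-9)))/(-8 - 6*(-6)) = (268 - 9/(7 - 18))/(-8 + 36) = (268 - 9/(-11))/28 = (268 - 9*(-1/11))*(1/28) = (268 + 9/11)*(1/28) = (2957/11)*(1/28) = 2957/308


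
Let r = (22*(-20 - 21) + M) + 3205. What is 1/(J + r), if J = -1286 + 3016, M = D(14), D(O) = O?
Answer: 1/4047 ≈ 0.00024710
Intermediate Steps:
M = 14
J = 1730
r = 2317 (r = (22*(-20 - 21) + 14) + 3205 = (22*(-41) + 14) + 3205 = (-902 + 14) + 3205 = -888 + 3205 = 2317)
1/(J + r) = 1/(1730 + 2317) = 1/4047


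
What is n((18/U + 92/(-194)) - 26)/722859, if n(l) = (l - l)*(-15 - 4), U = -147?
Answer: 0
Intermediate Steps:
n(l) = 0 (n(l) = 0*(-19) = 0)
n((18/U + 92/(-194)) - 26)/722859 = 0/722859 = 0*(1/722859) = 0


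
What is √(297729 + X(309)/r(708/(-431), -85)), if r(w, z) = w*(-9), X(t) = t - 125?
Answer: √83951475771/531 ≈ 545.66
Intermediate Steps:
X(t) = -125 + t
r(w, z) = -9*w
√(297729 + X(309)/r(708/(-431), -85)) = √(297729 + (-125 + 309)/((-6372/(-431)))) = √(297729 + 184/((-6372*(-1)/431))) = √(297729 + 184/((-9*(-708/431)))) = √(297729 + 184/(6372/431)) = √(297729 + 184*(431/6372)) = √(297729 + 19826/1593) = √(474302123/1593) = √83951475771/531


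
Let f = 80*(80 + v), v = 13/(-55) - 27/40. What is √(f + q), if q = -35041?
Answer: I*√3474383/11 ≈ 169.45*I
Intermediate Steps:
v = -401/440 (v = 13*(-1/55) - 27*1/40 = -13/55 - 27/40 = -401/440 ≈ -0.91136)
f = 69598/11 (f = 80*(80 - 401/440) = 80*(34799/440) = 69598/11 ≈ 6327.1)
√(f + q) = √(69598/11 - 35041) = √(-315853/11) = I*√3474383/11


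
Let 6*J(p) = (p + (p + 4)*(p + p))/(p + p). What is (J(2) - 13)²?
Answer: 20449/144 ≈ 142.01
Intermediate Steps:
J(p) = (p + 2*p*(4 + p))/(12*p) (J(p) = ((p + (p + 4)*(p + p))/(p + p))/6 = ((p + (4 + p)*(2*p))/((2*p)))/6 = ((p + 2*p*(4 + p))*(1/(2*p)))/6 = ((p + 2*p*(4 + p))/(2*p))/6 = (p + 2*p*(4 + p))/(12*p))
(J(2) - 13)² = ((¾ + (⅙)*2) - 13)² = ((¾ + ⅓) - 13)² = (13/12 - 13)² = (-143/12)² = 20449/144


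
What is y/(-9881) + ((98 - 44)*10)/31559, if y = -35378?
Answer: 1121830042/311834479 ≈ 3.5975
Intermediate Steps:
y/(-9881) + ((98 - 44)*10)/31559 = -35378/(-9881) + ((98 - 44)*10)/31559 = -35378*(-1/9881) + (54*10)*(1/31559) = 35378/9881 + 540*(1/31559) = 35378/9881 + 540/31559 = 1121830042/311834479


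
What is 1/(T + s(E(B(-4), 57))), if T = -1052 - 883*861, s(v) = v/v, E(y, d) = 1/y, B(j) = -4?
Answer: -1/761314 ≈ -1.3135e-6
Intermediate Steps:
s(v) = 1
T = -761315 (T = -1052 - 760263 = -761315)
1/(T + s(E(B(-4), 57))) = 1/(-761315 + 1) = 1/(-761314) = -1/761314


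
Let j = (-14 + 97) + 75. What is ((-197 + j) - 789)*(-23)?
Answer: 19044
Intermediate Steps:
j = 158 (j = 83 + 75 = 158)
((-197 + j) - 789)*(-23) = ((-197 + 158) - 789)*(-23) = (-39 - 789)*(-23) = -828*(-23) = 19044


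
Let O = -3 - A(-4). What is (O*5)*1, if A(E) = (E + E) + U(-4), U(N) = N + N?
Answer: 65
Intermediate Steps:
U(N) = 2*N
A(E) = -8 + 2*E (A(E) = (E + E) + 2*(-4) = 2*E - 8 = -8 + 2*E)
O = 13 (O = -3 - (-8 + 2*(-4)) = -3 - (-8 - 8) = -3 - 1*(-16) = -3 + 16 = 13)
(O*5)*1 = (13*5)*1 = 65*1 = 65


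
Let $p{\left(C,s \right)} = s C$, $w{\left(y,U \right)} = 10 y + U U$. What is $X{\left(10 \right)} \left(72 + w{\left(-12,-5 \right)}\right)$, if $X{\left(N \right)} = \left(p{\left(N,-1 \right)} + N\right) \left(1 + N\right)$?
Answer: $0$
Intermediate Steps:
$w{\left(y,U \right)} = U^{2} + 10 y$ ($w{\left(y,U \right)} = 10 y + U^{2} = U^{2} + 10 y$)
$p{\left(C,s \right)} = C s$
$X{\left(N \right)} = 0$ ($X{\left(N \right)} = \left(N \left(-1\right) + N\right) \left(1 + N\right) = \left(- N + N\right) \left(1 + N\right) = 0 \left(1 + N\right) = 0$)
$X{\left(10 \right)} \left(72 + w{\left(-12,-5 \right)}\right) = 0 \left(72 + \left(\left(-5\right)^{2} + 10 \left(-12\right)\right)\right) = 0 \left(72 + \left(25 - 120\right)\right) = 0 \left(72 - 95\right) = 0 \left(-23\right) = 0$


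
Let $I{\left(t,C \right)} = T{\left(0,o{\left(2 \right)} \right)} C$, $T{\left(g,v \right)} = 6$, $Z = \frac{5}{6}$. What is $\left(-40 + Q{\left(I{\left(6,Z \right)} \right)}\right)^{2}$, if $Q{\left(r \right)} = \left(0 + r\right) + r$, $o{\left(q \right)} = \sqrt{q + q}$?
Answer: $900$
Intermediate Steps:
$Z = \frac{5}{6}$ ($Z = 5 \cdot \frac{1}{6} = \frac{5}{6} \approx 0.83333$)
$o{\left(q \right)} = \sqrt{2} \sqrt{q}$ ($o{\left(q \right)} = \sqrt{2 q} = \sqrt{2} \sqrt{q}$)
$I{\left(t,C \right)} = 6 C$
$Q{\left(r \right)} = 2 r$ ($Q{\left(r \right)} = r + r = 2 r$)
$\left(-40 + Q{\left(I{\left(6,Z \right)} \right)}\right)^{2} = \left(-40 + 2 \cdot 6 \cdot \frac{5}{6}\right)^{2} = \left(-40 + 2 \cdot 5\right)^{2} = \left(-40 + 10\right)^{2} = \left(-30\right)^{2} = 900$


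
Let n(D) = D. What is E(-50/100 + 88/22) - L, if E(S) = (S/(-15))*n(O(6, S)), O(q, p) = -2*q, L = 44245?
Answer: -221211/5 ≈ -44242.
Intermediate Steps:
E(S) = 4*S/5 (E(S) = (S/(-15))*(-2*6) = (S*(-1/15))*(-12) = -S/15*(-12) = 4*S/5)
E(-50/100 + 88/22) - L = 4*(-50/100 + 88/22)/5 - 1*44245 = 4*(-50*1/100 + 88*(1/22))/5 - 44245 = 4*(-½ + 4)/5 - 44245 = (⅘)*(7/2) - 44245 = 14/5 - 44245 = -221211/5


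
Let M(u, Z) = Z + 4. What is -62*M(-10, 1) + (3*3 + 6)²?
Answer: -85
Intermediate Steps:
M(u, Z) = 4 + Z
-62*M(-10, 1) + (3*3 + 6)² = -62*(4 + 1) + (3*3 + 6)² = -62*5 + (9 + 6)² = -310 + 15² = -310 + 225 = -85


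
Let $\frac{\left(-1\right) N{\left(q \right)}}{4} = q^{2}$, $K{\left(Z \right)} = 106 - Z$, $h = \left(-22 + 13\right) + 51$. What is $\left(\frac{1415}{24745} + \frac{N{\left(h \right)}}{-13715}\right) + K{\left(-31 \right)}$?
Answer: $\frac{9337749784}{67875535} \approx 137.57$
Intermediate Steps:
$h = 42$ ($h = -9 + 51 = 42$)
$N{\left(q \right)} = - 4 q^{2}$
$\left(\frac{1415}{24745} + \frac{N{\left(h \right)}}{-13715}\right) + K{\left(-31 \right)} = \left(\frac{1415}{24745} + \frac{\left(-4\right) 42^{2}}{-13715}\right) + \left(106 - -31\right) = \left(1415 \cdot \frac{1}{24745} + \left(-4\right) 1764 \left(- \frac{1}{13715}\right)\right) + \left(106 + 31\right) = \left(\frac{283}{4949} - - \frac{7056}{13715}\right) + 137 = \left(\frac{283}{4949} + \frac{7056}{13715}\right) + 137 = \frac{38801489}{67875535} + 137 = \frac{9337749784}{67875535}$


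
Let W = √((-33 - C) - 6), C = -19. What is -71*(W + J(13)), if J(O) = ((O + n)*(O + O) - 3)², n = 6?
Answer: -17116751 - 142*I*√5 ≈ -1.7117e+7 - 317.52*I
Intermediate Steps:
W = 2*I*√5 (W = √((-33 - 1*(-19)) - 6) = √((-33 + 19) - 6) = √(-14 - 6) = √(-20) = 2*I*√5 ≈ 4.4721*I)
J(O) = (-3 + 2*O*(6 + O))² (J(O) = ((O + 6)*(O + O) - 3)² = ((6 + O)*(2*O) - 3)² = (2*O*(6 + O) - 3)² = (-3 + 2*O*(6 + O))²)
-71*(W + J(13)) = -71*(2*I*√5 + (-3 + 2*13² + 12*13)²) = -71*(2*I*√5 + (-3 + 2*169 + 156)²) = -71*(2*I*√5 + (-3 + 338 + 156)²) = -71*(2*I*√5 + 491²) = -71*(2*I*√5 + 241081) = -71*(241081 + 2*I*√5) = -17116751 - 142*I*√5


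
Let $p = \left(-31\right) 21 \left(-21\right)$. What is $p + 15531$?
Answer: $29202$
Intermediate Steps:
$p = 13671$ ($p = \left(-651\right) \left(-21\right) = 13671$)
$p + 15531 = 13671 + 15531 = 29202$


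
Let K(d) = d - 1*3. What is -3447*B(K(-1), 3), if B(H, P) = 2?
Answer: -6894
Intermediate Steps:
K(d) = -3 + d (K(d) = d - 3 = -3 + d)
-3447*B(K(-1), 3) = -3447*2 = -6894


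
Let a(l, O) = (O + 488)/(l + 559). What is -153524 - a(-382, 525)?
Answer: -27174761/177 ≈ -1.5353e+5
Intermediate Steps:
a(l, O) = (488 + O)/(559 + l)
-153524 - a(-382, 525) = -153524 - (488 + 525)/(559 - 382) = -153524 - 1013/177 = -27174761/177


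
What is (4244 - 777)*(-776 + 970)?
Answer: 672598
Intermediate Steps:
(4244 - 777)*(-776 + 970) = 3467*194 = 672598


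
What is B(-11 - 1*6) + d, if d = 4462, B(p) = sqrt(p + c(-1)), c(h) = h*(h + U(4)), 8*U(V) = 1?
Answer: 4462 + I*sqrt(258)/4 ≈ 4462.0 + 4.0156*I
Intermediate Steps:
U(V) = 1/8 (U(V) = (1/8)*1 = 1/8)
c(h) = h*(1/8 + h) (c(h) = h*(h + 1/8) = h*(1/8 + h))
B(p) = sqrt(7/8 + p) (B(p) = sqrt(p - (1/8 - 1)) = sqrt(p - 1*(-7/8)) = sqrt(p + 7/8) = sqrt(7/8 + p))
B(-11 - 1*6) + d = sqrt(14 + 16*(-11 - 1*6))/4 + 4462 = sqrt(14 + 16*(-11 - 6))/4 + 4462 = sqrt(14 + 16*(-17))/4 + 4462 = sqrt(14 - 272)/4 + 4462 = sqrt(-258)/4 + 4462 = (I*sqrt(258))/4 + 4462 = I*sqrt(258)/4 + 4462 = 4462 + I*sqrt(258)/4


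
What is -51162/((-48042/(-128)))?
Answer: -1091456/8007 ≈ -136.31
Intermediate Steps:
-51162/((-48042/(-128))) = -51162/((-48042*(-1)/128)) = -51162/((-314*(-153/128))) = -51162/24021/64 = -51162*64/24021 = -1091456/8007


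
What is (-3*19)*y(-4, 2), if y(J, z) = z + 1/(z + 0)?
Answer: -285/2 ≈ -142.50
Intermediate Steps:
y(J, z) = z + 1/z
(-3*19)*y(-4, 2) = (-3*19)*(2 + 1/2) = -57*(2 + 1/2) = -57*5/2 = -285/2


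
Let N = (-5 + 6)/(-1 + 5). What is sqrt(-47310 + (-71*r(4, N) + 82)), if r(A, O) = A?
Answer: 2*I*sqrt(11878) ≈ 217.97*I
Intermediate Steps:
N = 1/4 ≈ 0.25000
sqrt(-47310 + (-71*r(4, N) + 82)) = sqrt(-47310 + (-71*4 + 82)) = sqrt(-47310 + (-284 + 82)) = sqrt(-47310 - 202) = sqrt(-47512) = 2*I*sqrt(11878)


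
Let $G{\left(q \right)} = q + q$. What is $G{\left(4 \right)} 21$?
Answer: $168$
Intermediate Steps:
$G{\left(q \right)} = 2 q$
$G{\left(4 \right)} 21 = 2 \cdot 4 \cdot 21 = 8 \cdot 21 = 168$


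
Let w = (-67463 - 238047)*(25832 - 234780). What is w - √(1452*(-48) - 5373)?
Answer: 63835703480 - 3*I*√8341 ≈ 6.3836e+10 - 273.99*I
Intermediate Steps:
w = 63835703480 (w = -305510*(-208948) = 63835703480)
w - √(1452*(-48) - 5373) = 63835703480 - √(1452*(-48) - 5373) = 63835703480 - √(-69696 - 5373) = 63835703480 - √(-75069) = 63835703480 - 3*I*√8341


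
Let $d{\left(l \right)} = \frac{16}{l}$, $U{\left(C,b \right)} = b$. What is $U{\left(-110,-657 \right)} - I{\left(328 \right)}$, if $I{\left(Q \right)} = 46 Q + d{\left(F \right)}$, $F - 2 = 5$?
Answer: $- \frac{110231}{7} \approx -15747.0$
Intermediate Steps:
$F = 7$ ($F = 2 + 5 = 7$)
$I{\left(Q \right)} = \frac{16}{7} + 46 Q$ ($I{\left(Q \right)} = 46 Q + \frac{16}{7} = \frac{16}{7} + 46 Q$)
$U{\left(-110,-657 \right)} - I{\left(328 \right)} = -657 - \left(\frac{16}{7} + 46 \cdot 328\right) = -657 - \left(\frac{16}{7} + 15088\right) = -657 - \frac{105632}{7} = - \frac{110231}{7}$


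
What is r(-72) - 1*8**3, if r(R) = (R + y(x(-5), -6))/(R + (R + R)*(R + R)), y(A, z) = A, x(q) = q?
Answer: -1511435/2952 ≈ -512.00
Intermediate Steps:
r(R) = (-5 + R)/(R + 4*R**2) (r(R) = (R - 5)/(R + (R + R)*(R + R)) = (-5 + R)/(R + (2*R)*(2*R)) = (-5 + R)/(R + 4*R**2))
r(-72) - 1*8**3 = (-5 - 72)/((-72)*(1 + 4*(-72))) - 1*8**3 = -1/72*(-77)/(1 - 288) - 1*512 = -1/72*(-77)/(-287) - 512 = -1/72*(-1/287)*(-77) - 512 = -11/2952 - 512 = -1511435/2952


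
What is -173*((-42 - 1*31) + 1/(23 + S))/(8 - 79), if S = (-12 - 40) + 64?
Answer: -441842/2485 ≈ -177.80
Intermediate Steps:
S = 12 (S = -52 + 64 = 12)
-173*((-42 - 1*31) + 1/(23 + S))/(8 - 79) = -173*((-42 - 1*31) + 1/(23 + 12))/(8 - 79) = -173*((-42 - 31) + 1/35)/(-71) = -173*(-73 + 1/35)*(-1)/71 = -(-441842)*(-1)/(35*71) = -173*2554/2485 = -441842/2485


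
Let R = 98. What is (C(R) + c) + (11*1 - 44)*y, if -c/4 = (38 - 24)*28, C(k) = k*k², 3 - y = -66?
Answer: 937347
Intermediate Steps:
y = 69 (y = 3 - 1*(-66) = 3 + 66 = 69)
C(k) = k³
c = -1568 (c = -4*(38 - 24)*28 = -56*28 = -4*392 = -1568)
(C(R) + c) + (11*1 - 44)*y = (98³ - 1568) + (11*1 - 44)*69 = (941192 - 1568) + (11 - 44)*69 = 939624 - 33*69 = 939624 - 2277 = 937347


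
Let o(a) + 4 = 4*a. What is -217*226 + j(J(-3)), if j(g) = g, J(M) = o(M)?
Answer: -49058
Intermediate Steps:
o(a) = -4 + 4*a
J(M) = -4 + 4*M
-217*226 + j(J(-3)) = -217*226 + (-4 + 4*(-3)) = -49042 + (-4 - 12) = -49042 - 16 = -49058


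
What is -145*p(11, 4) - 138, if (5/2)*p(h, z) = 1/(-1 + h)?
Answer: -719/5 ≈ -143.80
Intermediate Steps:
p(h, z) = 2/(5*(-1 + h))
-145*p(11, 4) - 138 = -58/(-1 + 11) - 138 = -58/10 - 138 = -145*1/25 - 138 = -29/5 - 138 = -719/5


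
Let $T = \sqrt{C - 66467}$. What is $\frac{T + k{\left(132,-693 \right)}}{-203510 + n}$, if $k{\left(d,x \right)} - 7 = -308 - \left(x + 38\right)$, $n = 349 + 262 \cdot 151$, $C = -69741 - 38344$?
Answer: $- \frac{118}{54533} - \frac{2 i \sqrt{43638}}{163599} \approx -0.0021638 - 0.0025538 i$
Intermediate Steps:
$C = -108085$ ($C = -69741 - 38344 = -108085$)
$n = 39911$ ($n = 349 + 39562 = 39911$)
$T = 2 i \sqrt{43638}$ ($T = \sqrt{-108085 - 66467} = \sqrt{-174552} = 2 i \sqrt{43638} \approx 417.79 i$)
$k{\left(d,x \right)} = -339 - x$ ($k{\left(d,x \right)} = 7 - \left(346 + x\right) = -339 - x$)
$\frac{T + k{\left(132,-693 \right)}}{-203510 + n} = \frac{2 i \sqrt{43638} - -354}{-203510 + 39911} = \frac{2 i \sqrt{43638} + \left(-339 + 693\right)}{-163599} = \left(2 i \sqrt{43638} + 354\right) \left(- \frac{1}{163599}\right) = \left(354 + 2 i \sqrt{43638}\right) \left(- \frac{1}{163599}\right) = - \frac{118}{54533} - \frac{2 i \sqrt{43638}}{163599}$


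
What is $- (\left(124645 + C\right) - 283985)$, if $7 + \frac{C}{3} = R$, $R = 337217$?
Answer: $-852290$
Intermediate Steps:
$C = 1011630$ ($C = -21 + 3 \cdot 337217 = -21 + 1011651 = 1011630$)
$- (\left(124645 + C\right) - 283985) = - (\left(124645 + 1011630\right) - 283985) = - (1136275 - 283985) = \left(-1\right) 852290 = -852290$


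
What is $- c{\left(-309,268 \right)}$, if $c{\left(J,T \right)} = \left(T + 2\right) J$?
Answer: $83430$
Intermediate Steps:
$c{\left(J,T \right)} = J \left(2 + T\right)$ ($c{\left(J,T \right)} = \left(2 + T\right) J = J \left(2 + T\right)$)
$- c{\left(-309,268 \right)} = - \left(-309\right) \left(2 + 268\right) = - \left(-309\right) 270 = \left(-1\right) \left(-83430\right) = 83430$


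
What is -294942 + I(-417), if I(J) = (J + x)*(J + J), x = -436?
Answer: 416460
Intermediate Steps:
I(J) = 2*J*(-436 + J) (I(J) = (J - 436)*(J + J) = (-436 + J)*(2*J) = 2*J*(-436 + J))
-294942 + I(-417) = -294942 + 2*(-417)*(-436 - 417) = -294942 + 2*(-417)*(-853) = -294942 + 711402 = 416460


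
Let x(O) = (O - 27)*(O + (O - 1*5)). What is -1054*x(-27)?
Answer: -3358044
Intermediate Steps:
x(O) = (-27 + O)*(-5 + 2*O) (x(O) = (-27 + O)*(O + (O - 5)) = (-27 + O)*(O + (-5 + O)) = (-27 + O)*(-5 + 2*O))
-1054*x(-27) = -1054*(135 - 59*(-27) + 2*(-27)**2) = -1054*(135 + 1593 + 2*729) = -1054*(135 + 1593 + 1458) = -1054*3186 = -3358044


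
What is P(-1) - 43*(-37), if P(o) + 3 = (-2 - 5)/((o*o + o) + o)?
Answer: 1595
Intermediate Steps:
P(o) = -3 - 7/(o**2 + 2*o) (P(o) = -3 + (-2 - 5)/((o*o + o) + o) = -3 - 7/((o**2 + o) + o) = -3 - 7/((o + o**2) + o) = -3 - 7/(o**2 + 2*o))
P(-1) - 43*(-37) = (-7 - 6*(-1) - 3*(-1)**2)/((-1)*(2 - 1)) - 43*(-37) = -1*(-7 + 6 - 3*1)/1 + 1591 = -1*1*(-7 + 6 - 3) + 1591 = -1*1*(-4) + 1591 = 4 + 1591 = 1595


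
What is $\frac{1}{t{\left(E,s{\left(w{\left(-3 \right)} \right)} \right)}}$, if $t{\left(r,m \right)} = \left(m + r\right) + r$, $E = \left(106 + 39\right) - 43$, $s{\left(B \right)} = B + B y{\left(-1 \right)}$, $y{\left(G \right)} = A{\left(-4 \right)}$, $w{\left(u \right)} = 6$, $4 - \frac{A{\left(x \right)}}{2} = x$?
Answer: $\frac{1}{306} \approx 0.003268$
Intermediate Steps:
$A{\left(x \right)} = 8 - 2 x$
$y{\left(G \right)} = 16$ ($y{\left(G \right)} = 8 - -8 = 8 + 8 = 16$)
$s{\left(B \right)} = 17 B$ ($s{\left(B \right)} = B + B 16 = B + 16 B = 17 B$)
$E = 102$ ($E = 145 - 43 = 102$)
$t{\left(r,m \right)} = m + 2 r$
$\frac{1}{t{\left(E,s{\left(w{\left(-3 \right)} \right)} \right)}} = \frac{1}{17 \cdot 6 + 2 \cdot 102} = \frac{1}{102 + 204} = \frac{1}{306}$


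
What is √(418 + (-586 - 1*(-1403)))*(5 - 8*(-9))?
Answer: 77*√1235 ≈ 2706.0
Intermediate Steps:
√(418 + (-586 - 1*(-1403)))*(5 - 8*(-9)) = √(418 + (-586 + 1403))*(5 + 72) = √(418 + 817)*77 = √1235*77 = 77*√1235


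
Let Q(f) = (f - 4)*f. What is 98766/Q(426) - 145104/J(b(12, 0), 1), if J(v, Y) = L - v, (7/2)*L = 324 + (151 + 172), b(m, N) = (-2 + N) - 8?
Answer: -7602697383/10217042 ≈ -744.12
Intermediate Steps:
Q(f) = f*(-4 + f) (Q(f) = (-4 + f)*f = f*(-4 + f))
b(m, N) = -10 + N
L = 1294/7 (L = 2*(324 + (151 + 172))/7 = 2*(324 + 323)/7 = (2/7)*647 = 1294/7 ≈ 184.86)
J(v, Y) = 1294/7 - v
98766/Q(426) - 145104/J(b(12, 0), 1) = 98766/((426*(-4 + 426))) - 145104/(1294/7 - (-10 + 0)) = 98766/((426*422)) - 145104/(1294/7 - 1*(-10)) = 98766/179772 - 145104/(1294/7 + 10) = 98766*(1/179772) - 145104/1364/7 = 16461/29962 - 145104*7/1364 = 16461/29962 - 253932/341 = -7602697383/10217042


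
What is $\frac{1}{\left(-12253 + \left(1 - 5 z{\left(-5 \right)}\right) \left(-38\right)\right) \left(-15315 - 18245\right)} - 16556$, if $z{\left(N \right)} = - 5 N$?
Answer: $- \frac{4189925593759}{253075960} \approx -16556.0$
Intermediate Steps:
$\frac{1}{\left(-12253 + \left(1 - 5 z{\left(-5 \right)}\right) \left(-38\right)\right) \left(-15315 - 18245\right)} - 16556 = \frac{1}{\left(-12253 + \left(1 - 5 \left(\left(-5\right) \left(-5\right)\right)\right) \left(-38\right)\right) \left(-15315 - 18245\right)} - 16556 = \frac{1}{\left(-12253 + \left(1 - 125\right) \left(-38\right)\right) \left(-33560\right)} - 16556 = \frac{1}{\left(-12253 - -4712\right) \left(-33560\right)} - 16556 = \frac{1}{\left(-12253 + 4712\right) \left(-33560\right)} - 16556 = \frac{1}{\left(-7541\right) \left(-33560\right)} - 16556 = \frac{1}{253075960} - 16556 = - \frac{4189925593759}{253075960}$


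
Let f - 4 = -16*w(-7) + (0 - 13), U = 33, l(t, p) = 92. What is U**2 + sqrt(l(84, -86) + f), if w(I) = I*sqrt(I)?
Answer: 1089 + sqrt(83 + 112*I*sqrt(7)) ≈ 1103.0 + 10.6*I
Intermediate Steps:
w(I) = I**(3/2)
f = -9 + 112*I*sqrt(7) (f = 4 + (-(-112)*I*sqrt(7) + (0 - 13)) = 4 + (-(-112)*I*sqrt(7) - 13) = 4 + (112*I*sqrt(7) - 13) = 4 + (-13 + 112*I*sqrt(7)) = -9 + 112*I*sqrt(7) ≈ -9.0 + 296.32*I)
U**2 + sqrt(l(84, -86) + f) = 33**2 + sqrt(92 + (-9 + 112*I*sqrt(7))) = 1089 + sqrt(83 + 112*I*sqrt(7))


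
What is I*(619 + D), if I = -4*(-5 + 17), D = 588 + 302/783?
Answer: -15126128/261 ≈ -57955.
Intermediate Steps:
D = 460706/783 (D = 588 + 302*(1/783) = 588 + 302/783 = 460706/783 ≈ 588.39)
I = -48 (I = -4*12 = -48)
I*(619 + D) = -48*(619 + 460706/783) = -48*945383/783 = -15126128/261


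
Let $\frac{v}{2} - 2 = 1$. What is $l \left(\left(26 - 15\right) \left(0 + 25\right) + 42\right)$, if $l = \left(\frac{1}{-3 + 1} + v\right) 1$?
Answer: $\frac{3487}{2} \approx 1743.5$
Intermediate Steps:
$v = 6$ ($v = 4 + 2 \cdot 1 = 4 + 2 = 6$)
$l = \frac{11}{2}$ ($l = \left(\frac{1}{-3 + 1} + 6\right) 1 = \left(\frac{1}{-2} + 6\right) 1 = \left(- \frac{1}{2} + 6\right) 1 = \frac{11}{2} \cdot 1 = \frac{11}{2} \approx 5.5$)
$l \left(\left(26 - 15\right) \left(0 + 25\right) + 42\right) = \frac{11 \left(\left(26 - 15\right) \left(0 + 25\right) + 42\right)}{2} = \frac{11 \left(11 \cdot 25 + 42\right)}{2} = \frac{11 \left(275 + 42\right)}{2} = \frac{11}{2} \cdot 317 = \frac{3487}{2}$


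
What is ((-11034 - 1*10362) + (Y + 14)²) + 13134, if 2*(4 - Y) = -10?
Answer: -7733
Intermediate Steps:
Y = 9 (Y = 4 - ½*(-10) = 4 + 5 = 9)
((-11034 - 1*10362) + (Y + 14)²) + 13134 = ((-11034 - 1*10362) + (9 + 14)²) + 13134 = ((-11034 - 10362) + 23²) + 13134 = (-21396 + 529) + 13134 = -20867 + 13134 = -7733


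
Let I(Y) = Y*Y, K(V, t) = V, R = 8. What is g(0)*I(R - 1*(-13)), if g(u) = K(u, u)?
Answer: 0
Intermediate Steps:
g(u) = u
I(Y) = Y**2
g(0)*I(R - 1*(-13)) = 0*(8 - 1*(-13))**2 = 0*(8 + 13)**2 = 0*21**2 = 0*441 = 0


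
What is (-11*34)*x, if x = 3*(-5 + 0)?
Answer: 5610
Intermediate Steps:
x = -15 (x = 3*(-5) = -15)
(-11*34)*x = -11*34*(-15) = -374*(-15) = 5610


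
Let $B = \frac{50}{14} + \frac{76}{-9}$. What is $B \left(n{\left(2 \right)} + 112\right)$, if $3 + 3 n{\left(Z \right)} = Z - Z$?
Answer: $- \frac{11359}{21} \approx -540.9$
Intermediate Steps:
$n{\left(Z \right)} = -1$ ($n{\left(Z \right)} = -1 + \frac{Z - Z}{3} = -1 + \frac{1}{3} \cdot 0 = -1 + 0 = -1$)
$B = - \frac{307}{63}$ ($B = 50 \cdot \frac{1}{14} + 76 \left(- \frac{1}{9}\right) = \frac{25}{7} - \frac{76}{9} = - \frac{307}{63} \approx -4.873$)
$B \left(n{\left(2 \right)} + 112\right) = - \frac{307 \left(-1 + 112\right)}{63} = \left(- \frac{307}{63}\right) 111 = - \frac{11359}{21}$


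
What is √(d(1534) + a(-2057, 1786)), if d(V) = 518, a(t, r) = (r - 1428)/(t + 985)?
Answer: √37180846/268 ≈ 22.752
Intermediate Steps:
a(t, r) = (-1428 + r)/(985 + t)
√(d(1534) + a(-2057, 1786)) = √(518 + (-1428 + 1786)/(985 - 2057)) = √(518 + 358/(-1072)) = √(518 - 1/1072*358) = √(518 - 179/536) = √(277469/536) = √37180846/268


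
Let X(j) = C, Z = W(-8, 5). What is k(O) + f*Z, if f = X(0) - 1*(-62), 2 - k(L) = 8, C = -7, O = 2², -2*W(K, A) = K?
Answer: 214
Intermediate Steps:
W(K, A) = -K/2
O = 4
Z = 4 (Z = -½*(-8) = 4)
X(j) = -7
k(L) = -6 (k(L) = 2 - 1*8 = 2 - 8 = -6)
f = 55 (f = -7 - 1*(-62) = -7 + 62 = 55)
k(O) + f*Z = -6 + 55*4 = -6 + 220 = 214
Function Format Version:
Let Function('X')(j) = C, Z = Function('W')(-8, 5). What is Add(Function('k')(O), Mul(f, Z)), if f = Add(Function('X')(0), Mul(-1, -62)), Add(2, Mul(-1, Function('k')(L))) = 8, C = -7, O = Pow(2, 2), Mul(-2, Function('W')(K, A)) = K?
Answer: 214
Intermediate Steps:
Function('W')(K, A) = Mul(Rational(-1, 2), K)
O = 4
Z = 4 (Z = Mul(Rational(-1, 2), -8) = 4)
Function('X')(j) = -7
Function('k')(L) = -6 (Function('k')(L) = Add(2, Mul(-1, 8)) = Add(2, -8) = -6)
f = 55 (f = Add(-7, Mul(-1, -62)) = Add(-7, 62) = 55)
Add(Function('k')(O), Mul(f, Z)) = Add(-6, Mul(55, 4)) = Add(-6, 220) = 214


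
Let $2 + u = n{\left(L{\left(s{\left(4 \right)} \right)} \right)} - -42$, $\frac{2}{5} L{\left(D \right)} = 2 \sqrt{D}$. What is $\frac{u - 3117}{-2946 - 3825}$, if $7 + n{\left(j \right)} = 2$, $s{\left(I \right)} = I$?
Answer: $\frac{3082}{6771} \approx 0.45518$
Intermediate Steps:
$L{\left(D \right)} = 5 \sqrt{D}$ ($L{\left(D \right)} = \frac{5 \cdot 2 \sqrt{D}}{2} = 5 \sqrt{D}$)
$n{\left(j \right)} = -5$ ($n{\left(j \right)} = -7 + 2 = -5$)
$u = 35$ ($u = -2 - -37 = -2 + \left(-5 + 42\right) = -2 + 37 = 35$)
$\frac{u - 3117}{-2946 - 3825} = \frac{35 - 3117}{-2946 - 3825} = - \frac{3082}{-6771} = \left(-3082\right) \left(- \frac{1}{6771}\right) = \frac{3082}{6771}$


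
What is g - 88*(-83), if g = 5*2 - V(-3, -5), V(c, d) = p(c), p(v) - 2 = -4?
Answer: 7316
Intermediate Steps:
p(v) = -2 (p(v) = 2 - 4 = -2)
V(c, d) = -2
g = 12 (g = 5*2 - 1*(-2) = 10 + 2 = 12)
g - 88*(-83) = 12 - 88*(-83) = 12 + 7304 = 7316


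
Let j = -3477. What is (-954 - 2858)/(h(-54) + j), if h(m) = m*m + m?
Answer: 3812/615 ≈ 6.1984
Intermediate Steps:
h(m) = m + m² (h(m) = m² + m = m + m²)
(-954 - 2858)/(h(-54) + j) = (-954 - 2858)/(-54*(1 - 54) - 3477) = -3812/(-54*(-53) - 3477) = -3812/(2862 - 3477) = -3812/(-615) = -3812*(-1/615) = 3812/615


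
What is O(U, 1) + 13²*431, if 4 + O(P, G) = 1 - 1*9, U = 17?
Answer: 72827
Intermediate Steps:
O(P, G) = -12 (O(P, G) = -4 + (1 - 1*9) = -4 + (1 - 9) = -4 - 8 = -12)
O(U, 1) + 13²*431 = -12 + 13²*431 = -12 + 169*431 = -12 + 72839 = 72827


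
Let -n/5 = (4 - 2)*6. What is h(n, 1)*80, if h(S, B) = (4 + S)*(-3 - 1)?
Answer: 17920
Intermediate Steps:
n = -60 (n = -5*(4 - 2)*6 = -10*6 = -5*12 = -60)
h(S, B) = -16 - 4*S (h(S, B) = (4 + S)*(-4) = -16 - 4*S)
h(n, 1)*80 = (-16 - 4*(-60))*80 = (-16 + 240)*80 = 224*80 = 17920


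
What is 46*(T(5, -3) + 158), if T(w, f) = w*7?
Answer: 8878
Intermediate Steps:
T(w, f) = 7*w
46*(T(5, -3) + 158) = 46*(7*5 + 158) = 46*(35 + 158) = 46*193 = 8878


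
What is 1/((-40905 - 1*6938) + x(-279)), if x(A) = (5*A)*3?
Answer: -1/52028 ≈ -1.9220e-5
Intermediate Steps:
x(A) = 15*A
1/((-40905 - 1*6938) + x(-279)) = 1/((-40905 - 1*6938) + 15*(-279)) = 1/((-40905 - 6938) - 4185) = 1/(-47843 - 4185) = 1/(-52028) = -1/52028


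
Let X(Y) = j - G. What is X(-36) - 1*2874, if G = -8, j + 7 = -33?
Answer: -2906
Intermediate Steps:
j = -40 (j = -7 - 33 = -40)
X(Y) = -32 (X(Y) = -40 - 1*(-8) = -40 + 8 = -32)
X(-36) - 1*2874 = -32 - 1*2874 = -32 - 2874 = -2906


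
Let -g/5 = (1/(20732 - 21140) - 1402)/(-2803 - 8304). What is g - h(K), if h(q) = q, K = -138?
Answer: 622508443/4531656 ≈ 137.37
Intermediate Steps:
g = -2860085/4531656 (g = -5*(1/(20732 - 21140) - 1402)/(-2803 - 8304) = -5*(1/(-408) - 1402)/(-11107) = -5*(-1/408 - 1402)*(-1)/11107 = -(-2860085)*(-1)/(408*11107) = -5*572017/4531656 = -2860085/4531656 ≈ -0.63113)
g - h(K) = -2860085/4531656 - 1*(-138) = -2860085/4531656 + 138 = 622508443/4531656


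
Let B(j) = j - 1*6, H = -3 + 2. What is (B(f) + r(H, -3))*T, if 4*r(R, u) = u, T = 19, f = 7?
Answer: 19/4 ≈ 4.7500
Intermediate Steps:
H = -1
r(R, u) = u/4
B(j) = -6 + j (B(j) = j - 6 = -6 + j)
(B(f) + r(H, -3))*T = ((-6 + 7) + (1/4)*(-3))*19 = (1 - 3/4)*19 = (1/4)*19 = 19/4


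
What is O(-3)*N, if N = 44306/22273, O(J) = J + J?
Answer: -265836/22273 ≈ -11.935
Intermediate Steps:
O(J) = 2*J
N = 44306/22273 (N = 44306*(1/22273) = 44306/22273 ≈ 1.9892)
O(-3)*N = (2*(-3))*(44306/22273) = -6*44306/22273 = -265836/22273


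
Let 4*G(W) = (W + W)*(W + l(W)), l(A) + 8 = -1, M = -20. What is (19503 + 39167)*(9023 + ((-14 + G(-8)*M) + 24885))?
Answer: 1908769780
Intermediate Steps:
l(A) = -9 (l(A) = -8 - 1 = -9)
G(W) = W*(-9 + W)/2 (G(W) = ((W + W)*(W - 9))/4 = ((2*W)*(-9 + W))/4 = (2*W*(-9 + W))/4 = W*(-9 + W)/2)
(19503 + 39167)*(9023 + ((-14 + G(-8)*M) + 24885)) = (19503 + 39167)*(9023 + ((-14 + ((½)*(-8)*(-9 - 8))*(-20)) + 24885)) = 58670*(9023 + ((-14 + ((½)*(-8)*(-17))*(-20)) + 24885)) = 58670*(9023 + ((-14 + 68*(-20)) + 24885)) = 58670*(9023 + ((-14 - 1360) + 24885)) = 58670*(9023 + (-1374 + 24885)) = 58670*(9023 + 23511) = 58670*32534 = 1908769780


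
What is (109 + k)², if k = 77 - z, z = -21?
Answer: 42849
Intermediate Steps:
k = 98 (k = 77 - 1*(-21) = 77 + 21 = 98)
(109 + k)² = (109 + 98)² = 207² = 42849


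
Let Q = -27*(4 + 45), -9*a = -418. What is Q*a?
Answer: -61446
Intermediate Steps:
a = 418/9 (a = -⅑*(-418) = 418/9 ≈ 46.444)
Q = -1323 (Q = -27*49 = -1323)
Q*a = -1323*418/9 = -61446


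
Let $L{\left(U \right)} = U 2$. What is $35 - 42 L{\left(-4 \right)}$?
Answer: $371$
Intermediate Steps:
$L{\left(U \right)} = 2 U$
$35 - 42 L{\left(-4 \right)} = 35 - 42 \cdot 2 \left(-4\right) = 35 - -336 = 35 + 336 = 371$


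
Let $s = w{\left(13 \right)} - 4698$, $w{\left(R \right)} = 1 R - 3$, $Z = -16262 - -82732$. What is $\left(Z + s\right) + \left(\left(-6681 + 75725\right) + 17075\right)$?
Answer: $147901$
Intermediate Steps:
$Z = 66470$ ($Z = -16262 + 82732 = 66470$)
$w{\left(R \right)} = -3 + R$ ($w{\left(R \right)} = R - 3 = -3 + R$)
$s = -4688$ ($s = \left(-3 + 13\right) - 4698 = 10 - 4698 = -4688$)
$\left(Z + s\right) + \left(\left(-6681 + 75725\right) + 17075\right) = \left(66470 - 4688\right) + \left(\left(-6681 + 75725\right) + 17075\right) = 61782 + \left(69044 + 17075\right) = 61782 + 86119 = 147901$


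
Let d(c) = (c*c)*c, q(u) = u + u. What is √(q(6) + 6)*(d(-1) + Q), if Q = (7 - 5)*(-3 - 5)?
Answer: -51*√2 ≈ -72.125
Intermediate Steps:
q(u) = 2*u
d(c) = c³ (d(c) = c²*c = c³)
Q = -16 (Q = 2*(-8) = -16)
√(q(6) + 6)*(d(-1) + Q) = √(2*6 + 6)*((-1)³ - 16) = √(12 + 6)*(-1 - 16) = √18*(-17) = (3*√2)*(-17) = -51*√2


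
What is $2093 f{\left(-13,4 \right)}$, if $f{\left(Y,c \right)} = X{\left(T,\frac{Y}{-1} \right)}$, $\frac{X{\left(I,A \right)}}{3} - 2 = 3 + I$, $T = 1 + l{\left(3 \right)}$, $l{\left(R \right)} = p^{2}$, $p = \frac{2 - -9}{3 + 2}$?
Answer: $\frac{1701609}{25} \approx 68064.0$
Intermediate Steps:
$p = \frac{11}{5}$ ($p = \frac{2 + 9}{5} = 11 \cdot \frac{1}{5} = \frac{11}{5} \approx 2.2$)
$l{\left(R \right)} = \frac{121}{25}$ ($l{\left(R \right)} = \left(\frac{11}{5}\right)^{2} = \frac{121}{25}$)
$T = \frac{146}{25}$ ($T = 1 + \frac{121}{25} = \frac{146}{25} \approx 5.84$)
$X{\left(I,A \right)} = 15 + 3 I$ ($X{\left(I,A \right)} = 6 + 3 \left(3 + I\right) = 6 + \left(9 + 3 I\right) = 15 + 3 I$)
$f{\left(Y,c \right)} = \frac{813}{25}$ ($f{\left(Y,c \right)} = 15 + 3 \cdot \frac{146}{25} = 15 + \frac{438}{25} = \frac{813}{25}$)
$2093 f{\left(-13,4 \right)} = 2093 \cdot \frac{813}{25} = \frac{1701609}{25}$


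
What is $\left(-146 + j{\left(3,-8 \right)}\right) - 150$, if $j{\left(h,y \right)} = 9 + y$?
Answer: $-295$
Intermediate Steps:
$\left(-146 + j{\left(3,-8 \right)}\right) - 150 = \left(-146 + \left(9 - 8\right)\right) - 150 = \left(-146 + 1\right) - 150 = -145 - 150 = -295$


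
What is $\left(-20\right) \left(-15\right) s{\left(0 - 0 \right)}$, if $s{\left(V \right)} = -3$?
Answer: $-900$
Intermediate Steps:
$\left(-20\right) \left(-15\right) s{\left(0 - 0 \right)} = \left(-20\right) \left(-15\right) \left(-3\right) = 300 \left(-3\right) = -900$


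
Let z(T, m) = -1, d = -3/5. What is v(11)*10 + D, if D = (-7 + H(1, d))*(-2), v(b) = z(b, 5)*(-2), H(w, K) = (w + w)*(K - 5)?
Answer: 282/5 ≈ 56.400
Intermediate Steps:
d = -⅗ (d = -3*⅕ = -⅗ ≈ -0.60000)
H(w, K) = 2*w*(-5 + K) (H(w, K) = (2*w)*(-5 + K) = 2*w*(-5 + K))
v(b) = 2 (v(b) = -1*(-2) = 2)
D = 182/5 (D = (-7 + 2*1*(-5 - ⅗))*(-2) = (-7 + 2*1*(-28/5))*(-2) = (-7 - 56/5)*(-2) = -91/5*(-2) = 182/5 ≈ 36.400)
v(11)*10 + D = 2*10 + 182/5 = 20 + 182/5 = 282/5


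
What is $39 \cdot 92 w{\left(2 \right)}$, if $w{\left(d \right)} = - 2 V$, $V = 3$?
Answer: $-21528$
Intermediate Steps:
$w{\left(d \right)} = -6$ ($w{\left(d \right)} = \left(-2\right) 3 = -6$)
$39 \cdot 92 w{\left(2 \right)} = 39 \cdot 92 \left(-6\right) = 3588 \left(-6\right) = -21528$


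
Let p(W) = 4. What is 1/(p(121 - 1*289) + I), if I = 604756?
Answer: 1/604760 ≈ 1.6535e-6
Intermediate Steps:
1/(p(121 - 1*289) + I) = 1/(4 + 604756) = 1/604760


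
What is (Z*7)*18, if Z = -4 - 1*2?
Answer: -756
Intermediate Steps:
Z = -6 (Z = -4 - 2 = -6)
(Z*7)*18 = -6*7*18 = -42*18 = -756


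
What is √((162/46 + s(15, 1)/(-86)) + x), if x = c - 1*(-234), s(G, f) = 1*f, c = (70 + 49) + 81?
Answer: 3*√190194590/1978 ≈ 20.917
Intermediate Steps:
c = 200 (c = 119 + 81 = 200)
s(G, f) = f
x = 434 (x = 200 - 1*(-234) = 200 + 234 = 434)
√((162/46 + s(15, 1)/(-86)) + x) = √((162/46 + 1/(-86)) + 434) = √((162*(1/46) + 1*(-1/86)) + 434) = √((81/23 - 1/86) + 434) = √(6943/1978 + 434) = √(865395/1978) = 3*√190194590/1978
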